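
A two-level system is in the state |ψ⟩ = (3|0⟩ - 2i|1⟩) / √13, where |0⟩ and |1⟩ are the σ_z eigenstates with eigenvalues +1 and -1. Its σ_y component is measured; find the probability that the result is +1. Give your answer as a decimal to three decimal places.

|+y⟩ = (|0⟩ + i|1⟩)/√2, so ⟨+y|ψ⟩ = (1) / (√2·√13).
P = |1|² / 26 = 1/26.

0.038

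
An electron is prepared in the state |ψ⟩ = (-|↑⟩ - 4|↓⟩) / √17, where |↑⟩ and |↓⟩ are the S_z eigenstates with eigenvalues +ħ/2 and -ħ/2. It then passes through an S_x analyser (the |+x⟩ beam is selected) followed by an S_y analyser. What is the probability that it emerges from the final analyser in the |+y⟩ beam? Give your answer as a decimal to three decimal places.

First analyser (S_x): P(|+x⟩) = |⟨+x|ψ⟩|² = 25/34.
After stage 1 the state is |+x⟩; P(|+y⟩) = |⟨+y|+x⟩|² = 1/2.
Joint probability = 25/34 × 1/2 = 0.368.

0.368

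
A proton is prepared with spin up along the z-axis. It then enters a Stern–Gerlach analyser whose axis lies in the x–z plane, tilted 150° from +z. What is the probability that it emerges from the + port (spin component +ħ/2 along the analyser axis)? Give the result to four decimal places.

For spin-½, the probability of finding spin-up along an axis at angle θ to the initial spin direction is cos²(θ/2); spin-down is sin²(θ/2).
θ = 150°, so P = cos²(75°) ≈ 0.0670.

0.0670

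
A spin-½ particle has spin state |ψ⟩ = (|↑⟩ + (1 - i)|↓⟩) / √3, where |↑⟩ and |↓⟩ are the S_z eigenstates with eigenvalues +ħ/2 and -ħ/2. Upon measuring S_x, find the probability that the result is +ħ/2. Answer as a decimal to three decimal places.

|+x⟩ = (|↑⟩ + |↓⟩)/√2, so ⟨+x|ψ⟩ = (2 - i) / (√2·√3).
P = |2 - i|² / 6 = 5/6.

0.833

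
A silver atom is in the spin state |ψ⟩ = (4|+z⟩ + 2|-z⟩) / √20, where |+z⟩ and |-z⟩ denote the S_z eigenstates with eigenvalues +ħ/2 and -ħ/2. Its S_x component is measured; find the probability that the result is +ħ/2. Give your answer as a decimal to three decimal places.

0.900

|+x⟩ = (|+z⟩ + |-z⟩)/√2, so ⟨+x|ψ⟩ = (6) / (√2·√20).
P = |6|² / 40 = 36/40.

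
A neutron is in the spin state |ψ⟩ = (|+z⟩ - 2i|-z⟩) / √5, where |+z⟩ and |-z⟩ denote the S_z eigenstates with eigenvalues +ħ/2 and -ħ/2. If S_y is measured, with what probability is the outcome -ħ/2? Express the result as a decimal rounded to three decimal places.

0.900

|-y⟩ = (|+z⟩ - i|-z⟩)/√2, so ⟨-y|ψ⟩ = (3) / (√2·√5).
P = |3|² / 10 = 9/10.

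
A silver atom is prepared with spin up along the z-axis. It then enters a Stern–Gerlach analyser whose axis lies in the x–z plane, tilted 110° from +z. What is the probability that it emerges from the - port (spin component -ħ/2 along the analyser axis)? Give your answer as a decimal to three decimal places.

For spin-½, the probability of finding spin-up along an axis at angle θ to the initial spin direction is cos²(θ/2); spin-down is sin²(θ/2).
θ = 110°, so P = sin²(55°) ≈ 0.671.

0.671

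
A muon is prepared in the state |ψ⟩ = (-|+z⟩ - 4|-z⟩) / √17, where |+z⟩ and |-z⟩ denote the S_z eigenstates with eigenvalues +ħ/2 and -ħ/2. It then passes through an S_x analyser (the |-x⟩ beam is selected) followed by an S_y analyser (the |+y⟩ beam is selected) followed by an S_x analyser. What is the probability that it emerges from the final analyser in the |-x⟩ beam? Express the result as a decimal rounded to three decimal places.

First analyser (S_x): P(|-x⟩) = |⟨-x|ψ⟩|² = 9/34.
After stage 1 the state is |-x⟩; P(|+y⟩) = |⟨+y|-x⟩|² = 1/2.
After stage 2 the state is |+y⟩; P(|-x⟩) = |⟨-x|+y⟩|² = 1/2.
Joint probability = 9/34 × 1/2 × 1/2 = 0.066.

0.066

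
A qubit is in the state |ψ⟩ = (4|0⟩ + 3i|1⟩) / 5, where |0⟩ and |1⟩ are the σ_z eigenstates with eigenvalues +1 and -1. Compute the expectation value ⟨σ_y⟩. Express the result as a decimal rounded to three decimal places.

⟨σ_y⟩ = 2 Im(a* b)/(|a|²+|b|²) with a = 4, b = 3i.
a* b = 12i, so ⟨σ_y⟩ = 24/25.

0.960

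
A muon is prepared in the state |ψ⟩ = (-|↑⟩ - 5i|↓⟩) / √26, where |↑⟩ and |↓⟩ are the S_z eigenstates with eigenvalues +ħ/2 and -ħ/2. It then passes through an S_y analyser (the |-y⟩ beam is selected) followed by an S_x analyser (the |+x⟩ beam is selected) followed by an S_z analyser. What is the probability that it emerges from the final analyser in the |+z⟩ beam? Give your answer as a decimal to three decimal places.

First analyser (S_y): P(|-y⟩) = |⟨-y|ψ⟩|² = 16/52.
After stage 1 the state is |-y⟩; P(|+x⟩) = |⟨+x|-y⟩|² = 1/2.
After stage 2 the state is |+x⟩; P(|+z⟩) = |⟨+z|+x⟩|² = 1/2.
Joint probability = 16/52 × 1/2 × 1/2 = 0.077.

0.077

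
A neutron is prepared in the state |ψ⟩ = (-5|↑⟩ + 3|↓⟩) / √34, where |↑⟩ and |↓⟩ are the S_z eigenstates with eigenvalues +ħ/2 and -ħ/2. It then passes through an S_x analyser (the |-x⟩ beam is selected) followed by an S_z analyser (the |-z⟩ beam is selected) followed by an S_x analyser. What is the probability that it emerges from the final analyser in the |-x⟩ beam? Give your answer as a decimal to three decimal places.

0.235

First analyser (S_x): P(|-x⟩) = |⟨-x|ψ⟩|² = 64/68.
After stage 1 the state is |-x⟩; P(|-z⟩) = |⟨-z|-x⟩|² = 1/2.
After stage 2 the state is |-z⟩; P(|-x⟩) = |⟨-x|-z⟩|² = 1/2.
Joint probability = 64/68 × 1/2 × 1/2 = 0.235.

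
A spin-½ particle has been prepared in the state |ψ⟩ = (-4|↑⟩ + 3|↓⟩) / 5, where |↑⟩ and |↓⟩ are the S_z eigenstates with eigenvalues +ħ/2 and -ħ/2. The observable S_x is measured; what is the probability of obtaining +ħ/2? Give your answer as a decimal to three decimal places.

|+x⟩ = (|↑⟩ + |↓⟩)/√2, so ⟨+x|ψ⟩ = (-1) / (√2·5).
P = |-1|² / 50 = 1/50.

0.020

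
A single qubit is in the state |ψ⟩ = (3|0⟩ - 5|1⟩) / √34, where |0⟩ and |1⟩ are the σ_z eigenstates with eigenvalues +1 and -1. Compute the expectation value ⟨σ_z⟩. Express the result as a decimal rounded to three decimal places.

-0.471

⟨σ_z⟩ = |a|² - |b|² divided by |a|²+|b|², with a, b the |0⟩, |1⟩ amplitudes.
= (9 - 25)/34 = -16/34.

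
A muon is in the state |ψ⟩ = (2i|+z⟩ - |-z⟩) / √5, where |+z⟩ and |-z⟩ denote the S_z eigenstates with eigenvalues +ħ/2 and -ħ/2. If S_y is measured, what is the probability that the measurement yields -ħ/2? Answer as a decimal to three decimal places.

0.100

|-y⟩ = (|+z⟩ - i|-z⟩)/√2, so ⟨-y|ψ⟩ = (i) / (√2·√5).
P = |i|² / 10 = 1/10.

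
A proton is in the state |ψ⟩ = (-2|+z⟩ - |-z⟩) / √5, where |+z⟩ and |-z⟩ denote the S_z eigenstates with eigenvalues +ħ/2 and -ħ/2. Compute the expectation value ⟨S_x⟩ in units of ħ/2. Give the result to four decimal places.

⟨σ_x⟩ = 2 Re(a* b)/(|a|²+|b|²) with a = -2, b = -1.
a* b = 2, so ⟨σ_x⟩ = 4/5.
⟨S_x⟩ = (ħ/2)·⟨σ_x⟩.

0.8000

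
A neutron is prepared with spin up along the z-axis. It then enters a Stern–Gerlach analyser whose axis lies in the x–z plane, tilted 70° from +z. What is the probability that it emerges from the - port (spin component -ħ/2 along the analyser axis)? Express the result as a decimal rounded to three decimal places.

For spin-½, the probability of finding spin-up along an axis at angle θ to the initial spin direction is cos²(θ/2); spin-down is sin²(θ/2).
θ = 70°, so P = sin²(35°) ≈ 0.329.

0.329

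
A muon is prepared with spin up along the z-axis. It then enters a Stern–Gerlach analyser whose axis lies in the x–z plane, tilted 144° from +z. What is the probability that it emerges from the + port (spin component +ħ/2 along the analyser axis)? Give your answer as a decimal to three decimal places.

For spin-½, the probability of finding spin-up along an axis at angle θ to the initial spin direction is cos²(θ/2); spin-down is sin²(θ/2).
θ = 144°, so P = cos²(72°) ≈ 0.095.

0.095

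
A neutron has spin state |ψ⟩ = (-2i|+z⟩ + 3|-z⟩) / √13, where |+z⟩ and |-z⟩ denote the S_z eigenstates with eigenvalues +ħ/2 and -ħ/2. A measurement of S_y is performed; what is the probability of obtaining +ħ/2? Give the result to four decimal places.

|+y⟩ = (|+z⟩ + i|-z⟩)/√2, so ⟨+y|ψ⟩ = (-5i) / (√2·√13).
P = |-5i|² / 26 = 25/26.

0.9615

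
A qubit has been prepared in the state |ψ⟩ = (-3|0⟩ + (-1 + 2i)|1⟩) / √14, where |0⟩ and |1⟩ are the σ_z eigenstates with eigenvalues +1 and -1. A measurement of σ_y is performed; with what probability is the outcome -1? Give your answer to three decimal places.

|-y⟩ = (|0⟩ - i|1⟩)/√2, so ⟨-y|ψ⟩ = (-5 - i) / (√2·√14).
P = |-5 - i|² / 28 = 26/28.

0.929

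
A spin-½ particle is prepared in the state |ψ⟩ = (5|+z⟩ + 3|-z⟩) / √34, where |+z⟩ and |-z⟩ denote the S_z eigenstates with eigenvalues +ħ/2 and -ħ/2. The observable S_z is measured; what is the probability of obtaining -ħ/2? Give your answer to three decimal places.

0.265

The -ħ/2 outcome corresponds to |-z⟩. Its amplitude in |ψ⟩ is 3/√34.
P = |3|² / 34 = 9/34.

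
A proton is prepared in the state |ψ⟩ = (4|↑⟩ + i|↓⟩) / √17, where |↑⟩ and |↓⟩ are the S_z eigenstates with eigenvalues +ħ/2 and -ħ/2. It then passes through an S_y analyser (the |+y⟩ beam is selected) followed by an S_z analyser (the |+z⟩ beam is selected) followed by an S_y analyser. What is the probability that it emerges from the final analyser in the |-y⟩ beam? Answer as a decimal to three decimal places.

0.184

First analyser (S_y): P(|+y⟩) = |⟨+y|ψ⟩|² = 25/34.
After stage 1 the state is |+y⟩; P(|+z⟩) = |⟨+z|+y⟩|² = 1/2.
After stage 2 the state is |+z⟩; P(|-y⟩) = |⟨-y|+z⟩|² = 1/2.
Joint probability = 25/34 × 1/2 × 1/2 = 0.184.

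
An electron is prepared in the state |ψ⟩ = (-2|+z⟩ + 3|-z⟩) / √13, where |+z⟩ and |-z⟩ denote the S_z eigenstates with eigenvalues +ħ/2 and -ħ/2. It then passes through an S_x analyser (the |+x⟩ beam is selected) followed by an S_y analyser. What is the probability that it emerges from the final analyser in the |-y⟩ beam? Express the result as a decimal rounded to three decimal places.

First analyser (S_x): P(|+x⟩) = |⟨+x|ψ⟩|² = 1/26.
After stage 1 the state is |+x⟩; P(|-y⟩) = |⟨-y|+x⟩|² = 1/2.
Joint probability = 1/26 × 1/2 = 0.019.

0.019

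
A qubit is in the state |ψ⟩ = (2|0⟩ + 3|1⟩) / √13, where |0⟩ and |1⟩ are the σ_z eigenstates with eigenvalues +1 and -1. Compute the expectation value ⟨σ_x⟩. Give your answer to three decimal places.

⟨σ_x⟩ = 2 Re(a* b)/(|a|²+|b|²) with a = 2, b = 3.
a* b = 6, so ⟨σ_x⟩ = 12/13.

0.923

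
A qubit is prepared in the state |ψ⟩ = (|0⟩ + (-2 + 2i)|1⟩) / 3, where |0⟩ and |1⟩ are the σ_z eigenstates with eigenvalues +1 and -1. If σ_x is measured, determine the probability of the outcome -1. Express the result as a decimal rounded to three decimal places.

0.722

|-x⟩ = (|0⟩ - |1⟩)/√2, so ⟨-x|ψ⟩ = (3 - 2i) / (√2·3).
P = |3 - 2i|² / 18 = 13/18.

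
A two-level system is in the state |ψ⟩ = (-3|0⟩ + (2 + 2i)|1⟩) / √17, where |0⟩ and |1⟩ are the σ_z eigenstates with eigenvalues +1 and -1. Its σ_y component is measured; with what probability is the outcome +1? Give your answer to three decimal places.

|+y⟩ = (|0⟩ + i|1⟩)/√2, so ⟨+y|ψ⟩ = (-1 - 2i) / (√2·√17).
P = |-1 - 2i|² / 34 = 5/34.

0.147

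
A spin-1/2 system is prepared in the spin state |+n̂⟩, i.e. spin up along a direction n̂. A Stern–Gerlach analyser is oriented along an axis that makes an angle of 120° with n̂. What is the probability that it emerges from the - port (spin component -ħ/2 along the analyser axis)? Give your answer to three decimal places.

0.750

For spin-½, the probability of finding spin-up along an axis at angle θ to the initial spin direction is cos²(θ/2); spin-down is sin²(θ/2).
θ = 120°, so P = sin²(60°) ≈ 0.750.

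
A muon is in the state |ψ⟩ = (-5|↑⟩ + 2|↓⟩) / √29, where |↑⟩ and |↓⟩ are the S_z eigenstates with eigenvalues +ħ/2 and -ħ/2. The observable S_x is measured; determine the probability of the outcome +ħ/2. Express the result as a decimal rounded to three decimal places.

|+x⟩ = (|↑⟩ + |↓⟩)/√2, so ⟨+x|ψ⟩ = (-3) / (√2·√29).
P = |-3|² / 58 = 9/58.

0.155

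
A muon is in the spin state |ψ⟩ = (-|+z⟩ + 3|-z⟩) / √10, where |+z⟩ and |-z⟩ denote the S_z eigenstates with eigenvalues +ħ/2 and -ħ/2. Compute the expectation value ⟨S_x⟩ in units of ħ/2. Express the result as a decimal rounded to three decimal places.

-0.600

⟨σ_x⟩ = 2 Re(a* b)/(|a|²+|b|²) with a = -1, b = 3.
a* b = -3, so ⟨σ_x⟩ = -6/10.
⟨S_x⟩ = (ħ/2)·⟨σ_x⟩.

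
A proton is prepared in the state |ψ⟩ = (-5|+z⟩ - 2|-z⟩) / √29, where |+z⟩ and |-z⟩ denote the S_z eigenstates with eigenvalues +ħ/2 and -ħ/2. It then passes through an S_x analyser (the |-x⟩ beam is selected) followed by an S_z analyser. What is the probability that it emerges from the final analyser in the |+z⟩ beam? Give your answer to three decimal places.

First analyser (S_x): P(|-x⟩) = |⟨-x|ψ⟩|² = 9/58.
After stage 1 the state is |-x⟩; P(|+z⟩) = |⟨+z|-x⟩|² = 1/2.
Joint probability = 9/58 × 1/2 = 0.078.

0.078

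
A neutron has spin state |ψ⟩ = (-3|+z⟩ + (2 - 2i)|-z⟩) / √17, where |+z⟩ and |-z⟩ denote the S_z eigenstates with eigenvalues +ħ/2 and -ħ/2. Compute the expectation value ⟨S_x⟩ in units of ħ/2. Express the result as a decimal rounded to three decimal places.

⟨σ_x⟩ = 2 Re(a* b)/(|a|²+|b|²) with a = -3, b = (2 - 2i).
a* b = (-6 + 6i), so ⟨σ_x⟩ = -12/17.
⟨S_x⟩ = (ħ/2)·⟨σ_x⟩.

-0.706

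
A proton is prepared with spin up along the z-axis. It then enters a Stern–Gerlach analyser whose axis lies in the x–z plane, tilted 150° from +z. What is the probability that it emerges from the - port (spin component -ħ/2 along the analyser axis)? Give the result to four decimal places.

0.9330

For spin-½, the probability of finding spin-up along an axis at angle θ to the initial spin direction is cos²(θ/2); spin-down is sin²(θ/2).
θ = 150°, so P = sin²(75°) ≈ 0.9330.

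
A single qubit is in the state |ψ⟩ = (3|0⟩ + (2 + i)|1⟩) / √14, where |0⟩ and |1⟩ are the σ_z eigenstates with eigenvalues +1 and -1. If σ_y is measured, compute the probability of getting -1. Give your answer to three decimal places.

0.286

|-y⟩ = (|0⟩ - i|1⟩)/√2, so ⟨-y|ψ⟩ = (2 + 2i) / (√2·√14).
P = |2 + 2i|² / 28 = 8/28.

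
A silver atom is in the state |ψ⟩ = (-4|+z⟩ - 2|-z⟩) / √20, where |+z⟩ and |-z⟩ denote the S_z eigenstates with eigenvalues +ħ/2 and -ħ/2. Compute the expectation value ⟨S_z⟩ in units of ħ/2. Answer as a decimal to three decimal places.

⟨σ_z⟩ = |a|² - |b|² divided by |a|²+|b|², with a, b the |+z⟩, |-z⟩ amplitudes.
= (16 - 4)/20 = 12/20.
⟨S_z⟩ = (ħ/2)·⟨σ_z⟩.

0.600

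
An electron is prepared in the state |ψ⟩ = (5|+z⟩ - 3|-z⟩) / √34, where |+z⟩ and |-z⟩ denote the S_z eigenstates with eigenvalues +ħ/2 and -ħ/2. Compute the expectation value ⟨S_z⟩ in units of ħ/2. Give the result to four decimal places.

⟨σ_z⟩ = |a|² - |b|² divided by |a|²+|b|², with a, b the |+z⟩, |-z⟩ amplitudes.
= (25 - 9)/34 = 16/34.
⟨S_z⟩ = (ħ/2)·⟨σ_z⟩.

0.4706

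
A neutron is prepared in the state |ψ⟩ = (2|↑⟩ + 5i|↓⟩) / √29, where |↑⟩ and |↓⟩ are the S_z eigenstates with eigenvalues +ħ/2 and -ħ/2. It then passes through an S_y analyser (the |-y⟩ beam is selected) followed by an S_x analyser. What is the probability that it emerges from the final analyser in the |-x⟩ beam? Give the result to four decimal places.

First analyser (S_y): P(|-y⟩) = |⟨-y|ψ⟩|² = 9/58.
After stage 1 the state is |-y⟩; P(|-x⟩) = |⟨-x|-y⟩|² = 1/2.
Joint probability = 9/58 × 1/2 = 0.0776.

0.0776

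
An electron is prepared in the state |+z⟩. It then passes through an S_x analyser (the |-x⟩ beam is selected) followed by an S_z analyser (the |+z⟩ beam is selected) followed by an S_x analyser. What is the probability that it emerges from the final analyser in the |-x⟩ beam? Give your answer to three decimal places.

First analyser (S_x): from |+z⟩, P(|-x⟩) = 1/2.
After stage 1 the state is |-x⟩; P(|+z⟩) = |⟨+z|-x⟩|² = 1/2.
After stage 2 the state is |+z⟩; P(|-x⟩) = |⟨-x|+z⟩|² = 1/2.
Joint probability = 1/2 × 1/2 × 1/2 = 0.125.

0.125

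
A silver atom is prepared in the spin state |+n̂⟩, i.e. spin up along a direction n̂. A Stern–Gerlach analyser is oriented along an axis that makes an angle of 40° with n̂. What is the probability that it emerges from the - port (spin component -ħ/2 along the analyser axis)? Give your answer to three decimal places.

For spin-½, the probability of finding spin-up along an axis at angle θ to the initial spin direction is cos²(θ/2); spin-down is sin²(θ/2).
θ = 40°, so P = sin²(20°) ≈ 0.117.

0.117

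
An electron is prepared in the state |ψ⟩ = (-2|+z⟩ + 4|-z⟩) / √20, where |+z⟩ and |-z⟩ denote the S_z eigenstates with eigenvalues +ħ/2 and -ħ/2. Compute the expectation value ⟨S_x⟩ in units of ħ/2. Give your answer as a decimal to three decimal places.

⟨σ_x⟩ = 2 Re(a* b)/(|a|²+|b|²) with a = -2, b = 4.
a* b = -8, so ⟨σ_x⟩ = -16/20.
⟨S_x⟩ = (ħ/2)·⟨σ_x⟩.

-0.800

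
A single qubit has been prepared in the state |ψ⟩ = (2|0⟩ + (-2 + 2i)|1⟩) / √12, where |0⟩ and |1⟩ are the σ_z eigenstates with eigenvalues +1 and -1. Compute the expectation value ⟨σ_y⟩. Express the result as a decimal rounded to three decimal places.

0.667

⟨σ_y⟩ = 2 Im(a* b)/(|a|²+|b|²) with a = 2, b = (-2 + 2i).
a* b = (-4 + 4i), so ⟨σ_y⟩ = 8/12.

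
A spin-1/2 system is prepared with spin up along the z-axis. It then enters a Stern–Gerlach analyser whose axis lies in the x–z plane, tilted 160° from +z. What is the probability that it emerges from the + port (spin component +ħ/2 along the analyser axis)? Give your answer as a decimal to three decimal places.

0.030

For spin-½, the probability of finding spin-up along an axis at angle θ to the initial spin direction is cos²(θ/2); spin-down is sin²(θ/2).
θ = 160°, so P = cos²(80°) ≈ 0.030.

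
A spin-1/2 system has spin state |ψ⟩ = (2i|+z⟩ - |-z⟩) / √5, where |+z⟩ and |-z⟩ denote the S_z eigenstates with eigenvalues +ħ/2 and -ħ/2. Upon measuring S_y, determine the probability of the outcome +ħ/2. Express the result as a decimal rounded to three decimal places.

|+y⟩ = (|+z⟩ + i|-z⟩)/√2, so ⟨+y|ψ⟩ = (3i) / (√2·√5).
P = |3i|² / 10 = 9/10.

0.900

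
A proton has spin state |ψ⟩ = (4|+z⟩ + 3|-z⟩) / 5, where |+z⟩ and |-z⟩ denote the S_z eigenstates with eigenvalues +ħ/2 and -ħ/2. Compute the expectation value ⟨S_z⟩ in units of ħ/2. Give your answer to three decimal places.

⟨σ_z⟩ = |a|² - |b|² divided by |a|²+|b|², with a, b the |+z⟩, |-z⟩ amplitudes.
= (16 - 9)/25 = 7/25.
⟨S_z⟩ = (ħ/2)·⟨σ_z⟩.

0.280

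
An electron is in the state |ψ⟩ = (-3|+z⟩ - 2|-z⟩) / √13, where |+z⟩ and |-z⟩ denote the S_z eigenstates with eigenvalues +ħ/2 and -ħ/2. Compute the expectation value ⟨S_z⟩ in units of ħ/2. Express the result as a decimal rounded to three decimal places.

⟨σ_z⟩ = |a|² - |b|² divided by |a|²+|b|², with a, b the |+z⟩, |-z⟩ amplitudes.
= (9 - 4)/13 = 5/13.
⟨S_z⟩ = (ħ/2)·⟨σ_z⟩.

0.385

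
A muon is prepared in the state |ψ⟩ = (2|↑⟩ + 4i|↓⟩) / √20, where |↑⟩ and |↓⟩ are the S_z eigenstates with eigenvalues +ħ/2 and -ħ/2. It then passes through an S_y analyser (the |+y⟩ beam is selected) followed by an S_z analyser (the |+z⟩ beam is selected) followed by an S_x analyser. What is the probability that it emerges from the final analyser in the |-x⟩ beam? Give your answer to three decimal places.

0.225

First analyser (S_y): P(|+y⟩) = |⟨+y|ψ⟩|² = 36/40.
After stage 1 the state is |+y⟩; P(|+z⟩) = |⟨+z|+y⟩|² = 1/2.
After stage 2 the state is |+z⟩; P(|-x⟩) = |⟨-x|+z⟩|² = 1/2.
Joint probability = 36/40 × 1/2 × 1/2 = 0.225.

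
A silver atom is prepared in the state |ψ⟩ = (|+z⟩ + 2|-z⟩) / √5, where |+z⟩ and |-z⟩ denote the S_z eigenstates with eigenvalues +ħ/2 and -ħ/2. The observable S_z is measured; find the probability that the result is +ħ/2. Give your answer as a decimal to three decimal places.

The +ħ/2 outcome corresponds to |+z⟩. Its amplitude in |ψ⟩ is 1/√5.
P = |1|² / 5 = 1/5.

0.200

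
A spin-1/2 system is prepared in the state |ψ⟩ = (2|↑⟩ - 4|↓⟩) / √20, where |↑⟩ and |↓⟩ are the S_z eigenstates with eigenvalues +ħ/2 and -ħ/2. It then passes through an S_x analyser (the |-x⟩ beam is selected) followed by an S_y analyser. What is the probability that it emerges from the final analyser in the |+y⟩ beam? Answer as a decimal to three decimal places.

0.450

First analyser (S_x): P(|-x⟩) = |⟨-x|ψ⟩|² = 36/40.
After stage 1 the state is |-x⟩; P(|+y⟩) = |⟨+y|-x⟩|² = 1/2.
Joint probability = 36/40 × 1/2 = 0.450.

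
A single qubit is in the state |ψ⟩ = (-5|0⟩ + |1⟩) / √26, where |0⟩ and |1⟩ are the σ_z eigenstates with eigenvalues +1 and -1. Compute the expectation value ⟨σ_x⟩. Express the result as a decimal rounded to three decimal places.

⟨σ_x⟩ = 2 Re(a* b)/(|a|²+|b|²) with a = -5, b = 1.
a* b = -5, so ⟨σ_x⟩ = -10/26.

-0.385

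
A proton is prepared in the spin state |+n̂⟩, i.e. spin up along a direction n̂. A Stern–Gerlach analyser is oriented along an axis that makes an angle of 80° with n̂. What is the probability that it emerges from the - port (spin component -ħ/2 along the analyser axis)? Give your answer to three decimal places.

For spin-½, the probability of finding spin-up along an axis at angle θ to the initial spin direction is cos²(θ/2); spin-down is sin²(θ/2).
θ = 80°, so P = sin²(40°) ≈ 0.413.

0.413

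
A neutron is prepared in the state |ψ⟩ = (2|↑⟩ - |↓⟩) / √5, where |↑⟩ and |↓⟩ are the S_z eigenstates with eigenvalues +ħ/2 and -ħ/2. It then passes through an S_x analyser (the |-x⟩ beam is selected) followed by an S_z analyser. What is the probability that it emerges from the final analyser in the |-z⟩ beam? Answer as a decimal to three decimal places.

0.450

First analyser (S_x): P(|-x⟩) = |⟨-x|ψ⟩|² = 9/10.
After stage 1 the state is |-x⟩; P(|-z⟩) = |⟨-z|-x⟩|² = 1/2.
Joint probability = 9/10 × 1/2 = 0.450.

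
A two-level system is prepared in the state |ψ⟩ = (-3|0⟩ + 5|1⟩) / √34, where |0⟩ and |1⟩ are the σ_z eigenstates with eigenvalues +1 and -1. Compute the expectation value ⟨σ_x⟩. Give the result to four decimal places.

⟨σ_x⟩ = 2 Re(a* b)/(|a|²+|b|²) with a = -3, b = 5.
a* b = -15, so ⟨σ_x⟩ = -30/34.

-0.8824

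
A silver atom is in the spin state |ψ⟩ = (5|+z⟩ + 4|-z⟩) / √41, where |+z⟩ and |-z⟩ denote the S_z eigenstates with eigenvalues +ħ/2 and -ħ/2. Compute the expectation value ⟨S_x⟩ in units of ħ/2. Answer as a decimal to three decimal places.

0.976

⟨σ_x⟩ = 2 Re(a* b)/(|a|²+|b|²) with a = 5, b = 4.
a* b = 20, so ⟨σ_x⟩ = 40/41.
⟨S_x⟩ = (ħ/2)·⟨σ_x⟩.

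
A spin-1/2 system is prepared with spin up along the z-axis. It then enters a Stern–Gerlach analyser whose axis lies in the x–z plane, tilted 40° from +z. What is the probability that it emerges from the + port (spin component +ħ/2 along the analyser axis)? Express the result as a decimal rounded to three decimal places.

0.883

For spin-½, the probability of finding spin-up along an axis at angle θ to the initial spin direction is cos²(θ/2); spin-down is sin²(θ/2).
θ = 40°, so P = cos²(20°) ≈ 0.883.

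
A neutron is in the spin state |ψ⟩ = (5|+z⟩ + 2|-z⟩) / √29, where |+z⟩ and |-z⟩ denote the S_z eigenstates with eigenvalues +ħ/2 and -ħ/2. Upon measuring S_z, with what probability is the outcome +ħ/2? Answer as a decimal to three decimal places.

The +ħ/2 outcome corresponds to |+z⟩. Its amplitude in |ψ⟩ is 5/√29.
P = |5|² / 29 = 25/29.

0.862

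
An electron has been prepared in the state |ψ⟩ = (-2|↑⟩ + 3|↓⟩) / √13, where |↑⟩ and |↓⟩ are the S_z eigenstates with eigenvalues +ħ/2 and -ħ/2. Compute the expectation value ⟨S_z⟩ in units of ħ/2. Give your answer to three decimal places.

-0.385

⟨σ_z⟩ = |a|² - |b|² divided by |a|²+|b|², with a, b the |↑⟩, |↓⟩ amplitudes.
= (4 - 9)/13 = -5/13.
⟨S_z⟩ = (ħ/2)·⟨σ_z⟩.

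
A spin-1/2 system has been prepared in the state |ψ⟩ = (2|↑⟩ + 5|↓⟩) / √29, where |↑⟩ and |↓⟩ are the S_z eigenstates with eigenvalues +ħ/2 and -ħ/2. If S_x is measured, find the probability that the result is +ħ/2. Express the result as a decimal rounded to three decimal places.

|+x⟩ = (|↑⟩ + |↓⟩)/√2, so ⟨+x|ψ⟩ = (7) / (√2·√29).
P = |7|² / 58 = 49/58.

0.845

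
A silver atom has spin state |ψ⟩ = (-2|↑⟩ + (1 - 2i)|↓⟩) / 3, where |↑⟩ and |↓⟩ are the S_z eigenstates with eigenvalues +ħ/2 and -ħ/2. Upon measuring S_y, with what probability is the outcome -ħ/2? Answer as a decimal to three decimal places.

|-y⟩ = (|↑⟩ - i|↓⟩)/√2, so ⟨-y|ψ⟩ = (i) / (√2·3).
P = |i|² / 18 = 1/18.

0.056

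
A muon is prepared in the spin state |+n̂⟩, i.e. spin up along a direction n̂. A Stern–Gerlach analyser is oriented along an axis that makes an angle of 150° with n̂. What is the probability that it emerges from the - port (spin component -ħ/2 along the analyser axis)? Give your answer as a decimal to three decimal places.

For spin-½, the probability of finding spin-up along an axis at angle θ to the initial spin direction is cos²(θ/2); spin-down is sin²(θ/2).
θ = 150°, so P = sin²(75°) ≈ 0.933.

0.933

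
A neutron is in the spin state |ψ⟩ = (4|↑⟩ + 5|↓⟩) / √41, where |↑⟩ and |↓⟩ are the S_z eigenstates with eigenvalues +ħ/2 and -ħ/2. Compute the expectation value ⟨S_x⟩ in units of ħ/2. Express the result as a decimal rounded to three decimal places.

0.976

⟨σ_x⟩ = 2 Re(a* b)/(|a|²+|b|²) with a = 4, b = 5.
a* b = 20, so ⟨σ_x⟩ = 40/41.
⟨S_x⟩ = (ħ/2)·⟨σ_x⟩.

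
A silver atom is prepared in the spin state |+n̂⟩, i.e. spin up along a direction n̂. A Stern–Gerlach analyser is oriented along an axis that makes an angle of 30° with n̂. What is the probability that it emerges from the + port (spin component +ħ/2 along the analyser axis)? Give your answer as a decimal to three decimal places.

For spin-½, the probability of finding spin-up along an axis at angle θ to the initial spin direction is cos²(θ/2); spin-down is sin²(θ/2).
θ = 30°, so P = cos²(15°) ≈ 0.933.

0.933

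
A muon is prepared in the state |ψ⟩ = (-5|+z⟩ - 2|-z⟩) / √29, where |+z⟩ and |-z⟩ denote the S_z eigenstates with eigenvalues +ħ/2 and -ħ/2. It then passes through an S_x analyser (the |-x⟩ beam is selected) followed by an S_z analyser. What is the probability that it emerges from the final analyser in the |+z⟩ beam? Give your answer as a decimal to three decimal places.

0.078

First analyser (S_x): P(|-x⟩) = |⟨-x|ψ⟩|² = 9/58.
After stage 1 the state is |-x⟩; P(|+z⟩) = |⟨+z|-x⟩|² = 1/2.
Joint probability = 9/58 × 1/2 = 0.078.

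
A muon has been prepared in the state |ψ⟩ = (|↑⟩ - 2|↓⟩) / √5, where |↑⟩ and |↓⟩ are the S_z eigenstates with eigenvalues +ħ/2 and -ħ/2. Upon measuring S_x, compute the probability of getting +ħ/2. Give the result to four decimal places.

0.1000

|+x⟩ = (|↑⟩ + |↓⟩)/√2, so ⟨+x|ψ⟩ = (-1) / (√2·√5).
P = |-1|² / 10 = 1/10.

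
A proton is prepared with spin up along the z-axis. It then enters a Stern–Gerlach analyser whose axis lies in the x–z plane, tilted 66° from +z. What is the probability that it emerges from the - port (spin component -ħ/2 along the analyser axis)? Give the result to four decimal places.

For spin-½, the probability of finding spin-up along an axis at angle θ to the initial spin direction is cos²(θ/2); spin-down is sin²(θ/2).
θ = 66°, so P = sin²(33°) ≈ 0.2966.

0.2966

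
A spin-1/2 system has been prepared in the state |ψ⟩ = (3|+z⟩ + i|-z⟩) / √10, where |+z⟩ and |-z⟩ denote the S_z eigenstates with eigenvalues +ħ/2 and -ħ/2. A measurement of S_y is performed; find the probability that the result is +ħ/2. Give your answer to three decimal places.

0.800

|+y⟩ = (|+z⟩ + i|-z⟩)/√2, so ⟨+y|ψ⟩ = (4) / (√2·√10).
P = |4|² / 20 = 16/20.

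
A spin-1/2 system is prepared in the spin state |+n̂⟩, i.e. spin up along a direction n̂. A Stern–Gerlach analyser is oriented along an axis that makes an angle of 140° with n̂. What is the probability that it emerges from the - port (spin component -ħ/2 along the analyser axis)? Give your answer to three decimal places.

For spin-½, the probability of finding spin-up along an axis at angle θ to the initial spin direction is cos²(θ/2); spin-down is sin²(θ/2).
θ = 140°, so P = sin²(70°) ≈ 0.883.

0.883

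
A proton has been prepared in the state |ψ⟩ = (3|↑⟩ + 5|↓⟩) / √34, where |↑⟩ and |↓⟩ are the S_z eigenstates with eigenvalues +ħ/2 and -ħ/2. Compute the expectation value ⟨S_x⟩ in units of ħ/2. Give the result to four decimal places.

⟨σ_x⟩ = 2 Re(a* b)/(|a|²+|b|²) with a = 3, b = 5.
a* b = 15, so ⟨σ_x⟩ = 30/34.
⟨S_x⟩ = (ħ/2)·⟨σ_x⟩.

0.8824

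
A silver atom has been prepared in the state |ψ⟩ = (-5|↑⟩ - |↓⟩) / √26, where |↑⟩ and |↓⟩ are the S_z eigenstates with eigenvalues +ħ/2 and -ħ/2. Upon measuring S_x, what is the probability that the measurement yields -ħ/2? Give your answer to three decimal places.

0.308

|-x⟩ = (|↑⟩ - |↓⟩)/√2, so ⟨-x|ψ⟩ = (-4) / (√2·√26).
P = |-4|² / 52 = 16/52.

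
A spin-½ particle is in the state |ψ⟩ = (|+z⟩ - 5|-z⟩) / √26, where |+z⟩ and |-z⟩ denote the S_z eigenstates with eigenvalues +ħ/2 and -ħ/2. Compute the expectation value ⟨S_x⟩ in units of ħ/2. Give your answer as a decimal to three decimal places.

-0.385

⟨σ_x⟩ = 2 Re(a* b)/(|a|²+|b|²) with a = 1, b = -5.
a* b = -5, so ⟨σ_x⟩ = -10/26.
⟨S_x⟩ = (ħ/2)·⟨σ_x⟩.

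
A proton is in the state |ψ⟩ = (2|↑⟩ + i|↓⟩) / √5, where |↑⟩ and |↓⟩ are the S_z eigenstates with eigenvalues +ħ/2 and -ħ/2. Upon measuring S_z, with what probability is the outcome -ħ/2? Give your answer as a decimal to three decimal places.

0.200

The -ħ/2 outcome corresponds to |↓⟩. Its amplitude in |ψ⟩ is i/√5.
P = |i|² / 5 = 1/5.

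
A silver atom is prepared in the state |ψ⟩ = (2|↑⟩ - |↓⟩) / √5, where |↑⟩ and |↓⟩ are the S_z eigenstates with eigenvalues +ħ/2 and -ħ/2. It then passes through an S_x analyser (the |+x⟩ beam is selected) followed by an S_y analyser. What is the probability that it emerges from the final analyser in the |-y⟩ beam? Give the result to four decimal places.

0.0500

First analyser (S_x): P(|+x⟩) = |⟨+x|ψ⟩|² = 1/10.
After stage 1 the state is |+x⟩; P(|-y⟩) = |⟨-y|+x⟩|² = 1/2.
Joint probability = 1/10 × 1/2 = 0.0500.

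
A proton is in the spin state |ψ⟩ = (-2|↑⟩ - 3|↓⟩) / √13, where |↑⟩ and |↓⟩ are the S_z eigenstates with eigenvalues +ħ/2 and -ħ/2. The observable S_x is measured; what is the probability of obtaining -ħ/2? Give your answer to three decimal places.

|-x⟩ = (|↑⟩ - |↓⟩)/√2, so ⟨-x|ψ⟩ = (1) / (√2·√13).
P = |1|² / 26 = 1/26.

0.038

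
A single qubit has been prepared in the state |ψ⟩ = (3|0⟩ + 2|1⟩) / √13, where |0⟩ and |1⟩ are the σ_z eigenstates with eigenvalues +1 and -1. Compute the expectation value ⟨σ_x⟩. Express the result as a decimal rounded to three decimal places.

⟨σ_x⟩ = 2 Re(a* b)/(|a|²+|b|²) with a = 3, b = 2.
a* b = 6, so ⟨σ_x⟩ = 12/13.

0.923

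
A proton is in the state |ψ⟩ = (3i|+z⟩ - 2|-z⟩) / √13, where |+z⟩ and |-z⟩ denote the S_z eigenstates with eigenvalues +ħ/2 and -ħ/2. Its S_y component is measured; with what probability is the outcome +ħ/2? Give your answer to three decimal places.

|+y⟩ = (|+z⟩ + i|-z⟩)/√2, so ⟨+y|ψ⟩ = (5i) / (√2·√13).
P = |5i|² / 26 = 25/26.

0.962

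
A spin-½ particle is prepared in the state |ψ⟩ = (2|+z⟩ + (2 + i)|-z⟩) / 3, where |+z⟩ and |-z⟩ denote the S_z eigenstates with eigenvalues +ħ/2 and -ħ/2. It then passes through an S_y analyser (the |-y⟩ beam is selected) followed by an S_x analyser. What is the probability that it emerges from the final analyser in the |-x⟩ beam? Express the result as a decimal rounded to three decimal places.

First analyser (S_y): P(|-y⟩) = |⟨-y|ψ⟩|² = 5/18.
After stage 1 the state is |-y⟩; P(|-x⟩) = |⟨-x|-y⟩|² = 1/2.
Joint probability = 5/18 × 1/2 = 0.139.

0.139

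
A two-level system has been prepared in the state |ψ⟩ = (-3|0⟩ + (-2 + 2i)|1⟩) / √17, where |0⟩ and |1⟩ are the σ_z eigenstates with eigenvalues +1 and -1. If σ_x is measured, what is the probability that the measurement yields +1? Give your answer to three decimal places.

0.853

|+x⟩ = (|0⟩ + |1⟩)/√2, so ⟨+x|ψ⟩ = (-5 + 2i) / (√2·√17).
P = |-5 + 2i|² / 34 = 29/34.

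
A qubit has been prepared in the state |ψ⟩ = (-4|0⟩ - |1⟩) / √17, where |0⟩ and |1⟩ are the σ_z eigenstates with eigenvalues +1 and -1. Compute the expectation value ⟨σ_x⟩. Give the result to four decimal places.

⟨σ_x⟩ = 2 Re(a* b)/(|a|²+|b|²) with a = -4, b = -1.
a* b = 4, so ⟨σ_x⟩ = 8/17.

0.4706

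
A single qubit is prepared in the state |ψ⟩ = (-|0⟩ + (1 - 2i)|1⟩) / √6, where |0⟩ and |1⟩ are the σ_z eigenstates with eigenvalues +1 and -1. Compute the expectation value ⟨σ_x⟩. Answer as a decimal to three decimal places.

⟨σ_x⟩ = 2 Re(a* b)/(|a|²+|b|²) with a = -1, b = (1 - 2i).
a* b = (-1 + 2i), so ⟨σ_x⟩ = -2/6.

-0.333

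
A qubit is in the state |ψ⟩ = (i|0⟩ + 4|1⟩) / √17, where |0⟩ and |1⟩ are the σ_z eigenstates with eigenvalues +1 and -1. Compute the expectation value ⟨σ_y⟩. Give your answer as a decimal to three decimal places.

⟨σ_y⟩ = 2 Im(a* b)/(|a|²+|b|²) with a = i, b = 4.
a* b = -4i, so ⟨σ_y⟩ = -8/17.

-0.471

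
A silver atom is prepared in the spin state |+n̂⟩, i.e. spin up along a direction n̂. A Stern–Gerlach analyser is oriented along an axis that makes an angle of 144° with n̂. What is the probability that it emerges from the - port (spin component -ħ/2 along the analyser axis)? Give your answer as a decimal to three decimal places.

For spin-½, the probability of finding spin-up along an axis at angle θ to the initial spin direction is cos²(θ/2); spin-down is sin²(θ/2).
θ = 144°, so P = sin²(72°) ≈ 0.905.

0.905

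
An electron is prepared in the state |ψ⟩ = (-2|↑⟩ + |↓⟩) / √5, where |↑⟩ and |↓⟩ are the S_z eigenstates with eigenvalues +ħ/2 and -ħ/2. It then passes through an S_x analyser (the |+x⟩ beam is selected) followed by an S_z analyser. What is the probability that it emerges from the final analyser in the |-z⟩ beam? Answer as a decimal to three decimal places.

First analyser (S_x): P(|+x⟩) = |⟨+x|ψ⟩|² = 1/10.
After stage 1 the state is |+x⟩; P(|-z⟩) = |⟨-z|+x⟩|² = 1/2.
Joint probability = 1/10 × 1/2 = 0.050.

0.050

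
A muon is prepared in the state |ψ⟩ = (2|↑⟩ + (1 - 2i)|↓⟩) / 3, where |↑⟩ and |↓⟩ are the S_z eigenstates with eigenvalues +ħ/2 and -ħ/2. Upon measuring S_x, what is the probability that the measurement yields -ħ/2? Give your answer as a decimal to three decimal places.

|-x⟩ = (|↑⟩ - |↓⟩)/√2, so ⟨-x|ψ⟩ = (1 + 2i) / (√2·3).
P = |1 + 2i|² / 18 = 5/18.

0.278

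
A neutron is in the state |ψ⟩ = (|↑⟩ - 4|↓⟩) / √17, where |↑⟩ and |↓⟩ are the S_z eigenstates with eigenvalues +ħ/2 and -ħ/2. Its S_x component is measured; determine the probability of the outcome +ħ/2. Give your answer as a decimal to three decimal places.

|+x⟩ = (|↑⟩ + |↓⟩)/√2, so ⟨+x|ψ⟩ = (-3) / (√2·√17).
P = |-3|² / 34 = 9/34.

0.265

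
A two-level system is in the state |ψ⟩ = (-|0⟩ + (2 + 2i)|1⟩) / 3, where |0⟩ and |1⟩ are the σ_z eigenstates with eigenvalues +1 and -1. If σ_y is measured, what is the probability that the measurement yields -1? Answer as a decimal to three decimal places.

|-y⟩ = (|0⟩ - i|1⟩)/√2, so ⟨-y|ψ⟩ = (-3 + 2i) / (√2·3).
P = |-3 + 2i|² / 18 = 13/18.

0.722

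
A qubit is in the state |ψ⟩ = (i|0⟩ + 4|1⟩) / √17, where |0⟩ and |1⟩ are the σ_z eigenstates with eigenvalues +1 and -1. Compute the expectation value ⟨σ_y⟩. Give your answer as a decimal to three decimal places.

⟨σ_y⟩ = 2 Im(a* b)/(|a|²+|b|²) with a = i, b = 4.
a* b = -4i, so ⟨σ_y⟩ = -8/17.

-0.471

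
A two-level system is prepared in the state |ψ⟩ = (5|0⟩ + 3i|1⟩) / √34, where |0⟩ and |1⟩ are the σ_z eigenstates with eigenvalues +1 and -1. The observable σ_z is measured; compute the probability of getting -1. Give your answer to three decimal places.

0.265

The -1 outcome corresponds to |1⟩. Its amplitude in |ψ⟩ is 3i/√34.
P = |3i|² / 34 = 9/34.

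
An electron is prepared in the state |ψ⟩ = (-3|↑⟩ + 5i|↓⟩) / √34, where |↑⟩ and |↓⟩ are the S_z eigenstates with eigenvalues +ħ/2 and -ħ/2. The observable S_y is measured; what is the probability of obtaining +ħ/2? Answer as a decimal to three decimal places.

|+y⟩ = (|↑⟩ + i|↓⟩)/√2, so ⟨+y|ψ⟩ = (2) / (√2·√34).
P = |2|² / 68 = 4/68.

0.059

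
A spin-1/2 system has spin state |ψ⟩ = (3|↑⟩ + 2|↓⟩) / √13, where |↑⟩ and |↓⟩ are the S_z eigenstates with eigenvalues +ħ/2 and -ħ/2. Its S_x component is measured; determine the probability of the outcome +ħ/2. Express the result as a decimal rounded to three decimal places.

|+x⟩ = (|↑⟩ + |↓⟩)/√2, so ⟨+x|ψ⟩ = (5) / (√2·√13).
P = |5|² / 26 = 25/26.

0.962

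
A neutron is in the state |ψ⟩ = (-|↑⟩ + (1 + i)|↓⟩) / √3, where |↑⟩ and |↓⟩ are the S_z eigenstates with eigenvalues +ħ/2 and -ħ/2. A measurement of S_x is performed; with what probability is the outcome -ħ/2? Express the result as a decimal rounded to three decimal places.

|-x⟩ = (|↑⟩ - |↓⟩)/√2, so ⟨-x|ψ⟩ = (-2 - i) / (√2·√3).
P = |-2 - i|² / 6 = 5/6.

0.833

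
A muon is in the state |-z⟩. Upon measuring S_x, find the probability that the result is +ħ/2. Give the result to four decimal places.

In the S_z basis, |-z⟩ = |↓⟩ and |+x⟩ = (|↑⟩ + |↓⟩)/√2.
|⟨+x|-z⟩|² = 1/2.

0.5000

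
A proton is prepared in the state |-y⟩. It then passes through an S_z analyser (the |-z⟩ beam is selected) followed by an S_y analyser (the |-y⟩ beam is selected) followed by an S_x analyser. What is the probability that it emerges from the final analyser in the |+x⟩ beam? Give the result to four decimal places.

0.1250

First analyser (S_z): from |-y⟩, P(|-z⟩) = 1/2.
After stage 1 the state is |-z⟩; P(|-y⟩) = |⟨-y|-z⟩|² = 1/2.
After stage 2 the state is |-y⟩; P(|+x⟩) = |⟨+x|-y⟩|² = 1/2.
Joint probability = 1/2 × 1/2 × 1/2 = 0.1250.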